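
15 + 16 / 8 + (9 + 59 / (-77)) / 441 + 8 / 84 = 581137 / 33957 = 17.11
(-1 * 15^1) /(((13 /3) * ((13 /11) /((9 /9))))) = -495 /169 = -2.93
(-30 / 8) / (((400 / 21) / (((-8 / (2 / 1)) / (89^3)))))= 63 / 56397520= 0.00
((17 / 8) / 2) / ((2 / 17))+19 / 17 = 5521 / 544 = 10.15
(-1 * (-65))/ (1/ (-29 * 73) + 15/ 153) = 7017855/ 10534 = 666.21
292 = 292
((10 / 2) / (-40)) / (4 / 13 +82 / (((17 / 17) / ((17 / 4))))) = -13 / 36276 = -0.00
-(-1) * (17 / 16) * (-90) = -765 / 8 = -95.62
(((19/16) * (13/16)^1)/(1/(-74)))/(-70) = 9139/8960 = 1.02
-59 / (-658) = 0.09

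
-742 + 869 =127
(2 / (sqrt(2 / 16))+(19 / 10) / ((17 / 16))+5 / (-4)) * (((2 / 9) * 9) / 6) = 61 / 340+4 * sqrt(2) / 3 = 2.07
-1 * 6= -6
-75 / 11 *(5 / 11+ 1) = -1200 / 121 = -9.92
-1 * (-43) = 43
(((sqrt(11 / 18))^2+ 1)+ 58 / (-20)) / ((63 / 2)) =-116 / 2835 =-0.04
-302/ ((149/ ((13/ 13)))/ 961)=-290222/ 149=-1947.80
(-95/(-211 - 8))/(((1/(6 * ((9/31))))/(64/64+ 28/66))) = 26790/24893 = 1.08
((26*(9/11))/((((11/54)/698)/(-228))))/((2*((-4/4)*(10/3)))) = 1508207688/605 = 2492905.27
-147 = -147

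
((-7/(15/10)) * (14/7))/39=-28/117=-0.24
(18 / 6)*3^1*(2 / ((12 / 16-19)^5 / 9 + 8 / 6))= -165888 / 2073059305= -0.00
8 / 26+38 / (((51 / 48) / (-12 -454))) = -3683196 / 221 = -16666.05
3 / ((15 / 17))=17 / 5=3.40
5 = 5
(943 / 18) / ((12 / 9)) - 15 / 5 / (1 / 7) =439 / 24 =18.29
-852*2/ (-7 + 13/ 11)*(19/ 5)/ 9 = 14839/ 120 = 123.66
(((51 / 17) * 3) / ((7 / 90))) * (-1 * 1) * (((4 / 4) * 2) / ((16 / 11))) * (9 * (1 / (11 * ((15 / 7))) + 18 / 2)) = -90639 / 7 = -12948.43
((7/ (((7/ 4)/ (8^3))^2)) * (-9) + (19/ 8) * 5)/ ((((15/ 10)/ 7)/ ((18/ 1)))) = -905967669/ 2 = -452983834.50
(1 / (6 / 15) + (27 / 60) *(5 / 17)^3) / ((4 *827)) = 49355 / 65008816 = 0.00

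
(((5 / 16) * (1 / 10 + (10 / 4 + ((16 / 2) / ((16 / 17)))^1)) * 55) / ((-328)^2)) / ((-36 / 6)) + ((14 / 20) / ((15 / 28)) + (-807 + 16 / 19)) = -804.85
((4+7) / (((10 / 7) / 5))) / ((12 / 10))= 385 / 12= 32.08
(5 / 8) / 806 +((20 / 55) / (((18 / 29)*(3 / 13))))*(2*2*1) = 19448653 / 1915056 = 10.16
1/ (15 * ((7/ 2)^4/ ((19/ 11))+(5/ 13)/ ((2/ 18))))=3952/ 5355345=0.00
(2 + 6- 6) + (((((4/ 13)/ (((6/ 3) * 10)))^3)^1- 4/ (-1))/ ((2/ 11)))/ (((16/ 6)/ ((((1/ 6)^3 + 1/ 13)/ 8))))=22857222673/ 10967424000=2.08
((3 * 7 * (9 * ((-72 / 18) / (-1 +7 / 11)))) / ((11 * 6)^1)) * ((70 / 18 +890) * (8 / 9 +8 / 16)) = 1407875 / 36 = 39107.64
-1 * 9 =-9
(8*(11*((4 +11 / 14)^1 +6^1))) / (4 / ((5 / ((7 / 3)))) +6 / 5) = 49830 / 161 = 309.50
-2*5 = -10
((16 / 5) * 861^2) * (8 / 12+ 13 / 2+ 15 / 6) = 114657648 / 5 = 22931529.60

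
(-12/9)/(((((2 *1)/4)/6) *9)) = -16/9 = -1.78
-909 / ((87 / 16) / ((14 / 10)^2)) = -327.66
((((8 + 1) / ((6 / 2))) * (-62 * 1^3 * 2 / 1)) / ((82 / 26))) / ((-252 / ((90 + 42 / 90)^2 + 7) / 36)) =138023.45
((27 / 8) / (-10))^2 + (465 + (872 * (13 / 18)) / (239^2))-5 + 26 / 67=101516111569027 / 220441363200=460.51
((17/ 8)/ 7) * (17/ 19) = 289/ 1064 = 0.27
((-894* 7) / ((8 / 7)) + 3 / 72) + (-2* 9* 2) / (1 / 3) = -134009 / 24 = -5583.71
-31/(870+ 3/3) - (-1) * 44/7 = 38107/6097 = 6.25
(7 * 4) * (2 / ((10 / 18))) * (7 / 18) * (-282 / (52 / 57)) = -787626 / 65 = -12117.32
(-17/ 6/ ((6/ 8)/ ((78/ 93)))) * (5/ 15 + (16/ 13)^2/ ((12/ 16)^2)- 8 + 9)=-416432/ 32643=-12.76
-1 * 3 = -3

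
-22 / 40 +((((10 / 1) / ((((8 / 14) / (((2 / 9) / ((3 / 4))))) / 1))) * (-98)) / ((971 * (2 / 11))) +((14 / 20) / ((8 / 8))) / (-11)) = -4028099 / 1153548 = -3.49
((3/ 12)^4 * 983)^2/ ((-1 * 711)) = -966289/ 46596096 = -0.02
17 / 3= 5.67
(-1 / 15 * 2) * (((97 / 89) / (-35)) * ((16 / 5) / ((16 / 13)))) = 2522 / 233625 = 0.01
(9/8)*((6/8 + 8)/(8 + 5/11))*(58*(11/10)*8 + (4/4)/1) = 590667/992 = 595.43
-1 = -1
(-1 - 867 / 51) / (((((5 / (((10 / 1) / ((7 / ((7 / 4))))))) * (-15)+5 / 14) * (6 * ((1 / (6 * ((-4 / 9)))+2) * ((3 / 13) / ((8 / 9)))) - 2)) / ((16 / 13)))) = 129024 / 91715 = 1.41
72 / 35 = 2.06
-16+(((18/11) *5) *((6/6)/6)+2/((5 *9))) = -7223/495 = -14.59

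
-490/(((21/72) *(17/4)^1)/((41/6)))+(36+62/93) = -135890/51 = -2664.51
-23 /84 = -0.27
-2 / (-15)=2 / 15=0.13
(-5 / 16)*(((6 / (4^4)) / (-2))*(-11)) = -165 / 4096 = -0.04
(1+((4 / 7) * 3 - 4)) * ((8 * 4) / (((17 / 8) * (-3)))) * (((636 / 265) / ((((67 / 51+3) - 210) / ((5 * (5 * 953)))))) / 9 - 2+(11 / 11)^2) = -25690368 / 124831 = -205.80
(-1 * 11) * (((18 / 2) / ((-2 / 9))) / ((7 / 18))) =8019 / 7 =1145.57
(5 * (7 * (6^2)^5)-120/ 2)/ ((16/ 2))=529079025/ 2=264539512.50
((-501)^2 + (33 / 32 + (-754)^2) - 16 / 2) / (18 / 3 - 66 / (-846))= 3697629261 / 27424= 134831.87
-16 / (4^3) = -1 / 4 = -0.25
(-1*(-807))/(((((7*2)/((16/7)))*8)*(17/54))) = 43578/833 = 52.31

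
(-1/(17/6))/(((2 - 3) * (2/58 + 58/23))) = 4002/28985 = 0.14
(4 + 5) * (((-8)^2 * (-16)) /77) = -9216 /77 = -119.69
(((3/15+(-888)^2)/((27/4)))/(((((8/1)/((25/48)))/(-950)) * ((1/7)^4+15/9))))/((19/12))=-1183309140125/432288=-2737316.65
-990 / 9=-110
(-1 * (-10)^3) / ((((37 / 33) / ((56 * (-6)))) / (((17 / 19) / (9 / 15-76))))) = 942480000 / 265031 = 3556.11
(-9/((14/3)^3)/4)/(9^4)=-1/296352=-0.00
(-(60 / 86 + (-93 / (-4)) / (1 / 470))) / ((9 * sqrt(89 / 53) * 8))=-104425 * sqrt(4717) / 61232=-117.13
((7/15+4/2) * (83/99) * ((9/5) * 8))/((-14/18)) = -73704/1925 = -38.29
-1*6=-6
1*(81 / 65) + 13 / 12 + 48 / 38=3.59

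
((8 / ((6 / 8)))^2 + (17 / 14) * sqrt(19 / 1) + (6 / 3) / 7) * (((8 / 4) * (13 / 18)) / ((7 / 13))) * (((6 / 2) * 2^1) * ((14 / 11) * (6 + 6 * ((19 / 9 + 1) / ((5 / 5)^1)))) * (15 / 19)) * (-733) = -1317466580560 / 39501 - 1558372660 * sqrt(19) / 4389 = -34900424.83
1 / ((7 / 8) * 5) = 8 / 35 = 0.23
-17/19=-0.89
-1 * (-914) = 914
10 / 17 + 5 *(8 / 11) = 790 / 187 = 4.22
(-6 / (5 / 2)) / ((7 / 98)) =-168 / 5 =-33.60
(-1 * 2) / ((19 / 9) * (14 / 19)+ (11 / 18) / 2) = -72 / 67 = -1.07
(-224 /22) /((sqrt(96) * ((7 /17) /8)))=-272 * sqrt(6) /33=-20.19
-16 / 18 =-8 / 9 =-0.89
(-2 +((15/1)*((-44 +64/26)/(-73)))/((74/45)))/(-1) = -112024/35113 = -3.19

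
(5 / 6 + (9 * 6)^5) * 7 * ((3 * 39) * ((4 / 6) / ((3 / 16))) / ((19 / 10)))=703730817007.72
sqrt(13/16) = 0.90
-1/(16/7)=-7/16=-0.44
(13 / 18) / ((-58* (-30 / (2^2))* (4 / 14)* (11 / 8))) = 182 / 43065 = 0.00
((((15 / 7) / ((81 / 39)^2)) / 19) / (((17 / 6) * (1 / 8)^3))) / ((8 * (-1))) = -108160 / 183141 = -0.59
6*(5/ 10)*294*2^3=7056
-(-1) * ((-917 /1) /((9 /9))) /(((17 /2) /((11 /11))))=-107.88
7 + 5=12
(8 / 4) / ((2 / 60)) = 60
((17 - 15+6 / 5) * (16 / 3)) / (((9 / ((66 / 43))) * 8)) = 704 / 1935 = 0.36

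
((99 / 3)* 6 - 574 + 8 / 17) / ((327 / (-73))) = 155344 / 1853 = 83.83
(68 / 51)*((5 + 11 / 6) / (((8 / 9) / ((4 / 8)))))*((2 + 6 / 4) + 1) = 369 / 16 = 23.06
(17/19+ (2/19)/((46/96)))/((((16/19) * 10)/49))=23863/3680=6.48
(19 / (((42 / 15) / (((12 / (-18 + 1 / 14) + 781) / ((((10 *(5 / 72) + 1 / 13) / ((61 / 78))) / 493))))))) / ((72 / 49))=206156579965 / 114456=1801186.31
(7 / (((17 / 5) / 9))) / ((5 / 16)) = 1008 / 17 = 59.29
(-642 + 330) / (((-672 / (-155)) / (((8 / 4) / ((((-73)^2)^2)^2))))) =-2015 / 11290441286517134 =-0.00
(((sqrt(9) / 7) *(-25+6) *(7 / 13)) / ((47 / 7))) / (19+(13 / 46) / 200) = -1223600 / 35603581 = -0.03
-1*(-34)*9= 306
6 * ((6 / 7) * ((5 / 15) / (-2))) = -0.86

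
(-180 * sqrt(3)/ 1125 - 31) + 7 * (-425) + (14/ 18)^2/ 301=-10469891/ 3483 - 4 * sqrt(3)/ 25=-3006.28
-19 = -19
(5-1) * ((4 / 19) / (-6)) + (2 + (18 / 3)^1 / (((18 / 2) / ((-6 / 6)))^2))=992 / 513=1.93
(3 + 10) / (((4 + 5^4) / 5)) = 65 / 629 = 0.10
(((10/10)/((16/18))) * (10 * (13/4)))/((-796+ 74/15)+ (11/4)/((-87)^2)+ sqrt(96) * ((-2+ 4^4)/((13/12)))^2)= 75721493507148312525/759498883957935108389143484+ 5261983797702711456000 * sqrt(6)/189874720989483777097285871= 0.00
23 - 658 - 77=-712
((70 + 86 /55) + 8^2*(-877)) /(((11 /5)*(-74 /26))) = 40080352 /4477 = 8952.50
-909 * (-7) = 6363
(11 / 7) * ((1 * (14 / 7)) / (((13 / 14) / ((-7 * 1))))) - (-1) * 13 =-139 / 13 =-10.69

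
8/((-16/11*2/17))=-187/4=-46.75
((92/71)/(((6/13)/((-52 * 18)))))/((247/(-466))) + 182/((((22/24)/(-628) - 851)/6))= 3298479308832/665487331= 4956.49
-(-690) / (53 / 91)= 62790 / 53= 1184.72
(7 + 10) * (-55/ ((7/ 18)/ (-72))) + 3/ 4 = 4847061/ 28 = 173109.32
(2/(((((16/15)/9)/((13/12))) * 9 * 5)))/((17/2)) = 13/272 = 0.05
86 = 86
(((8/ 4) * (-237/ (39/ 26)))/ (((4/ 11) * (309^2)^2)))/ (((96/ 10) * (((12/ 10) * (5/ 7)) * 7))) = -4345/ 2625586951968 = -0.00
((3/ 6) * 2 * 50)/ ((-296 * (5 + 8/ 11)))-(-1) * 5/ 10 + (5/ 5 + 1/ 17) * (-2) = -261085/ 158508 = -1.65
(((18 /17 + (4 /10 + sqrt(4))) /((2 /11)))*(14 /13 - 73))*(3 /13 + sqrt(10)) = -4642.47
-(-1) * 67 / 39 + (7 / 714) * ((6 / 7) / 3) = 2662 / 1547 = 1.72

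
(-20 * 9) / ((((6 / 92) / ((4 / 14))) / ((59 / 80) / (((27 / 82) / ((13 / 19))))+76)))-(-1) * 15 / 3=-61134.92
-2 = -2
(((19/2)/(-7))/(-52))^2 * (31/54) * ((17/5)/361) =527/143095680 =0.00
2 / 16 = 1 / 8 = 0.12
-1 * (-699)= 699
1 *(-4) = -4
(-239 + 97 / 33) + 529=9667 / 33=292.94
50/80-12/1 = -91/8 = -11.38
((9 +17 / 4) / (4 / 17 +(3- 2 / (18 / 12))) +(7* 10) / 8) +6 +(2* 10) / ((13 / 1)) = 58649 / 2522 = 23.25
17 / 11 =1.55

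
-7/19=-0.37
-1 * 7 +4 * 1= -3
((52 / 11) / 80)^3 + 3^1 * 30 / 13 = 958348561 / 138424000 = 6.92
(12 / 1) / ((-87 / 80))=-320 / 29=-11.03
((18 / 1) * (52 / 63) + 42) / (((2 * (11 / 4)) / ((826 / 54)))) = 46964 / 297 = 158.13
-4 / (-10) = 2 / 5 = 0.40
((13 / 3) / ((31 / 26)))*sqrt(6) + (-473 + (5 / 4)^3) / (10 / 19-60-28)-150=-5127469 / 35456 + 338*sqrt(6) / 93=-135.71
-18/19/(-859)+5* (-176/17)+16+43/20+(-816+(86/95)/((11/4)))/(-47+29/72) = -3298956709381/204791011700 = -16.11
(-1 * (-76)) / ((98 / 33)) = 1254 / 49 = 25.59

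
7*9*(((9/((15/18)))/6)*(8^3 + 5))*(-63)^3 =-73298527533/5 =-14659705506.60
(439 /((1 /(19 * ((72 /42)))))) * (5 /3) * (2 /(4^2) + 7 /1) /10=475437 /28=16979.89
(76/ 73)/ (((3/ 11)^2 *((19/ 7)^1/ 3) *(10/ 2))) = 3388/ 1095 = 3.09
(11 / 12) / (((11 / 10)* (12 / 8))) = 5 / 9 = 0.56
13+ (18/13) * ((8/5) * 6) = 1709/65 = 26.29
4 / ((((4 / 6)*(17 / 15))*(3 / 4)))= 120 / 17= 7.06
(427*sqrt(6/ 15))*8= 3416*sqrt(10)/ 5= 2160.47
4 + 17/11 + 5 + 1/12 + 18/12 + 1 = 1733/132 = 13.13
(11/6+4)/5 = 7/6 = 1.17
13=13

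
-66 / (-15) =22 / 5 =4.40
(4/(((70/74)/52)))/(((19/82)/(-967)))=-610246624/665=-917664.10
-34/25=-1.36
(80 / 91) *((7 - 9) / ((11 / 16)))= -2560 / 1001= -2.56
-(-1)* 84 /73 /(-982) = -42 /35843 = -0.00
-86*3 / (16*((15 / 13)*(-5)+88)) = -0.20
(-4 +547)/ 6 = 181/ 2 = 90.50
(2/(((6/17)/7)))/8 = 4.96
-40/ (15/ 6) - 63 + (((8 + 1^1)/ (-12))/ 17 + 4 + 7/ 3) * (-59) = -91813/ 204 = -450.06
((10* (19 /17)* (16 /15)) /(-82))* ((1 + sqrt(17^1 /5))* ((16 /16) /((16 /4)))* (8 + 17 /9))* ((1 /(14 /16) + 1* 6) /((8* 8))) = -8455* sqrt(85) /1053864-42275 /1053864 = -0.11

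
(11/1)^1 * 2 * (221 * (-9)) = -43758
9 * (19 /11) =171 /11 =15.55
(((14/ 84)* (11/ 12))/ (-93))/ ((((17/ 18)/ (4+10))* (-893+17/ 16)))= 616/ 22562451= 0.00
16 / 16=1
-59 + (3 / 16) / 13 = -58.99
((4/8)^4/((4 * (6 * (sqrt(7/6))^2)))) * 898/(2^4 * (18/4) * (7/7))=449/16128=0.03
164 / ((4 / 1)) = 41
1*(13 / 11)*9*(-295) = -34515 / 11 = -3137.73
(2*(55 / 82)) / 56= 55 / 2296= 0.02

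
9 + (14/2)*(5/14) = 23/2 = 11.50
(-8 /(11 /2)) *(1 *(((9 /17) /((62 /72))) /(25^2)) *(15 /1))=-0.02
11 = 11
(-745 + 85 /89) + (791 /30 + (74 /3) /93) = -178140833 /248310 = -717.41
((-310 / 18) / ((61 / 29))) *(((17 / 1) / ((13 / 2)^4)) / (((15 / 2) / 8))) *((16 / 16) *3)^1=-3912448 / 15679989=-0.25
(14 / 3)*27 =126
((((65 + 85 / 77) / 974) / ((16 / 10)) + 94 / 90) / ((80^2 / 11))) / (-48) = -14672249 / 377008128000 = -0.00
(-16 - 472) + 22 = -466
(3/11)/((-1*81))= -0.00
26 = 26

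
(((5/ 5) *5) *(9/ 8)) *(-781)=-35145/ 8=-4393.12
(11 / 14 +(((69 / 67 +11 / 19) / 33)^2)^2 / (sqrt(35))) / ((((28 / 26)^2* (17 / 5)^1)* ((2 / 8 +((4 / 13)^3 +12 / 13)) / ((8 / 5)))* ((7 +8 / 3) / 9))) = 52254844263914799104* sqrt(35) / 1030353273013987132840886025 +441096084 / 1786530935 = 0.25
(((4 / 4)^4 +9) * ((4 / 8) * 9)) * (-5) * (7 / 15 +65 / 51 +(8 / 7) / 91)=-4273020 / 10829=-394.59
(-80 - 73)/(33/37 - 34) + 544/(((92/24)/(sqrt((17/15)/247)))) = 5661/1225 + 1088 * sqrt(62985)/28405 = 14.23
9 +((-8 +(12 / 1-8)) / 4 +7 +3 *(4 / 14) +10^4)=70111 / 7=10015.86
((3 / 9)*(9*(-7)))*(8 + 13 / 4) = -945 / 4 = -236.25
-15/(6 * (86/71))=-355/172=-2.06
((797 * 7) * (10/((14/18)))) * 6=430380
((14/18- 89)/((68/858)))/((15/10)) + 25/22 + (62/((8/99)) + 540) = 3812209/6732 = 566.28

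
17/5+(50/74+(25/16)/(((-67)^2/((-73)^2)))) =78801921/13287440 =5.93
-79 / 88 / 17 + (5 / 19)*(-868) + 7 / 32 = -25951693 / 113696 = -228.26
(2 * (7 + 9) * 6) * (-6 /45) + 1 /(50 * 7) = -8959 /350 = -25.60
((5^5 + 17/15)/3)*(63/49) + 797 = 74787/35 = 2136.77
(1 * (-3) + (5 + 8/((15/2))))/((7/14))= 6.13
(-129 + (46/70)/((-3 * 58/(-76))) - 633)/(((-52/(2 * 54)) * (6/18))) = 62624232/13195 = 4746.06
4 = 4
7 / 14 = 1 / 2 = 0.50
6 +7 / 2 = 19 / 2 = 9.50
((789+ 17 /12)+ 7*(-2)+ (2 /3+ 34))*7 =5677.58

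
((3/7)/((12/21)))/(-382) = -3/1528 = -0.00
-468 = -468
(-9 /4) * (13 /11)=-117 /44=-2.66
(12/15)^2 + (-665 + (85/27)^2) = -11927336/18225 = -654.45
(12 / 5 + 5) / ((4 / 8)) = 14.80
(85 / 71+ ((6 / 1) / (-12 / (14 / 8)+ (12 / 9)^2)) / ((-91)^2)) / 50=16086883 / 671944000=0.02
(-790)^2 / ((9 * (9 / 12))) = 2496400 / 27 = 92459.26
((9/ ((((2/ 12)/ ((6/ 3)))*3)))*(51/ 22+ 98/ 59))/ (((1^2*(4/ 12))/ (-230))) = -64149300/ 649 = -98843.30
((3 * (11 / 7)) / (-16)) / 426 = -11 / 15904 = -0.00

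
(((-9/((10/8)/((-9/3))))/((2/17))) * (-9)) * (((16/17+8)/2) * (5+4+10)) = -701784/5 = -140356.80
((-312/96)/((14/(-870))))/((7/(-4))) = -5655/49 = -115.41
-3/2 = -1.50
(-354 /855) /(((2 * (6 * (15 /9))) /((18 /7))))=-177 /3325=-0.05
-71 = -71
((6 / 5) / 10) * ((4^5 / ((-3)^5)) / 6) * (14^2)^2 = -19668992 / 6075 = -3237.69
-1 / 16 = -0.06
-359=-359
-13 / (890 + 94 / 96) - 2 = -86158 / 42767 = -2.01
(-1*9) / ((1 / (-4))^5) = 9216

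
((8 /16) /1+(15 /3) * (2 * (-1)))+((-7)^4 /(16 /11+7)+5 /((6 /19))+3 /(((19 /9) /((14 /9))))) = 172302 /589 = 292.53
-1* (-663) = 663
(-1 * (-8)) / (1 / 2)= 16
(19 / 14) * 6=8.14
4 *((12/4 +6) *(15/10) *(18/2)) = 486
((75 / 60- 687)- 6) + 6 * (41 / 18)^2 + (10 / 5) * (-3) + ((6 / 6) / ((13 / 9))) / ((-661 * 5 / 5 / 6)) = -618658867 / 928044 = -666.63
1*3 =3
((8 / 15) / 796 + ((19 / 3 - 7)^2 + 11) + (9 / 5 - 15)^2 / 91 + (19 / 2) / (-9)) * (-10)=-100268227 / 814905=-123.04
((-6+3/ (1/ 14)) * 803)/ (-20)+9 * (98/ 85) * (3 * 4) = -22455/ 17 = -1320.88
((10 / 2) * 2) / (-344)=-5 / 172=-0.03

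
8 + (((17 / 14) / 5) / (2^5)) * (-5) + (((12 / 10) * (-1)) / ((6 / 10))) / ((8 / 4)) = 3119 / 448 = 6.96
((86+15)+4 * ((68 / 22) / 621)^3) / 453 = 32193947530507 / 144394635248523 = 0.22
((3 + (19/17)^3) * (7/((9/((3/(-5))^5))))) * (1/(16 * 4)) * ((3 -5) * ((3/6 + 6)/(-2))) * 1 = -26533143/982600000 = -0.03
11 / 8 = 1.38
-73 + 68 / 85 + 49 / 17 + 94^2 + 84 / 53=8768.27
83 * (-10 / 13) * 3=-2490 / 13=-191.54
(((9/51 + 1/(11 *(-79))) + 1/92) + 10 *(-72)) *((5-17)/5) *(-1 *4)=-6910.21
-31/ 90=-0.34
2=2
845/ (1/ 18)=15210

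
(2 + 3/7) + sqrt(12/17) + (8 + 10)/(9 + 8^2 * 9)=2 * sqrt(51)/17 + 1119/455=3.30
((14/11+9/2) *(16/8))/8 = 127/88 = 1.44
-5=-5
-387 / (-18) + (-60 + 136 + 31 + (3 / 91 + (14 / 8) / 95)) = 4445307 / 34580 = 128.55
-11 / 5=-2.20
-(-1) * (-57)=-57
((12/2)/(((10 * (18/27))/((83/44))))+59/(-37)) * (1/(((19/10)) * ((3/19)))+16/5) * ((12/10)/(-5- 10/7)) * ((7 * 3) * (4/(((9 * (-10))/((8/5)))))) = 32250232/171703125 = 0.19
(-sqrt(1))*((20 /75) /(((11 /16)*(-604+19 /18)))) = 384 /596915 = 0.00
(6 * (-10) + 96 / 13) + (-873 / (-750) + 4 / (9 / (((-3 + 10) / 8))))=-746789 / 14625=-51.06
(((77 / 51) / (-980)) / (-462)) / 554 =1 / 166133520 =0.00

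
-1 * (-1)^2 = -1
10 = 10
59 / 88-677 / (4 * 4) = -7329 / 176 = -41.64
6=6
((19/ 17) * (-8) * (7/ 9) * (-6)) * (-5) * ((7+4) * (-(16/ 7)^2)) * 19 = 81326080/ 357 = 227804.15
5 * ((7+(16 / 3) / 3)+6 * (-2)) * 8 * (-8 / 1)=1031.11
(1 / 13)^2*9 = 9 / 169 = 0.05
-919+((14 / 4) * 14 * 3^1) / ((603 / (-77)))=-188492 / 201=-937.77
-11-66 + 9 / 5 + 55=-101 / 5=-20.20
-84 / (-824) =21 / 206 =0.10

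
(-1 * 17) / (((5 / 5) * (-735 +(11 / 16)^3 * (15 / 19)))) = 1323008 / 57180675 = 0.02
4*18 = 72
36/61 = 0.59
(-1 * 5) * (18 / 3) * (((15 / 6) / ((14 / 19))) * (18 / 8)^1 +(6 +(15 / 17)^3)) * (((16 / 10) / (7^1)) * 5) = -118202265 / 240737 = -491.00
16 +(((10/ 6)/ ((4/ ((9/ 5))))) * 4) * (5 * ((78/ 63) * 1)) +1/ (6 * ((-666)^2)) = 644043319/ 18629352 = 34.57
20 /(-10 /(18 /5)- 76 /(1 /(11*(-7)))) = 180 /52643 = 0.00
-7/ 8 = -0.88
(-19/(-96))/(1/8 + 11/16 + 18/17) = 323/3054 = 0.11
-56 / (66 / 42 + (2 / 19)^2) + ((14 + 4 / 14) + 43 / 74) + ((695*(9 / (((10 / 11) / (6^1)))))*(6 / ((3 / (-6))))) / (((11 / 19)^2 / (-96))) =3233101555150825 / 22786302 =141887944.57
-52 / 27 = -1.93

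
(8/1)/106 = 0.08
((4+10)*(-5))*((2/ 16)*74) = -1295/ 2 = -647.50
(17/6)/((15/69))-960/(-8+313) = 18091/1830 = 9.89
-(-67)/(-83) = -67/83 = -0.81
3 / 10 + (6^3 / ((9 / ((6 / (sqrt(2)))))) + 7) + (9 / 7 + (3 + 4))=1091 / 70 + 72 * sqrt(2)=117.41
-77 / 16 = -4.81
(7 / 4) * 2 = 7 / 2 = 3.50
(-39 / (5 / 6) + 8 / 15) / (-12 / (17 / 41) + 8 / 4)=5899 / 3435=1.72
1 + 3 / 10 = 13 / 10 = 1.30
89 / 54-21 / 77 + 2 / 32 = 6833 / 4752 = 1.44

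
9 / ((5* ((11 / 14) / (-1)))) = -126 / 55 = -2.29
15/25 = 3/5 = 0.60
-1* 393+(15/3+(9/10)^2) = -38719/100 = -387.19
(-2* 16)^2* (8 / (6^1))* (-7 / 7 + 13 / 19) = -8192 / 19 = -431.16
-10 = -10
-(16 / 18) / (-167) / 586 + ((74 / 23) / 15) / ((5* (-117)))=-3531194 / 9875499075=-0.00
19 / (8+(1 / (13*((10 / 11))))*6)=1235 / 553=2.23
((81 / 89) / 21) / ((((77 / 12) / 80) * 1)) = 25920 / 47971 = 0.54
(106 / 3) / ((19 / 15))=27.89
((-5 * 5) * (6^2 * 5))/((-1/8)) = 36000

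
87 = 87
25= 25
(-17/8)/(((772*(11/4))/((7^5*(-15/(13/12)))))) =12857355/55198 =232.93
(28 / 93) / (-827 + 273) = -14 / 25761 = -0.00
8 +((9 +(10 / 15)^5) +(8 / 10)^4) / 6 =9.59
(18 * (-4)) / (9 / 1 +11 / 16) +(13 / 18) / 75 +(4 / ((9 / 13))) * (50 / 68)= -2258329 / 711450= -3.17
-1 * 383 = -383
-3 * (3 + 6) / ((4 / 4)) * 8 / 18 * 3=-36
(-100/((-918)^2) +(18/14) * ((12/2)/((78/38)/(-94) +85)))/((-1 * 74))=-20292358439/16563187814418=-0.00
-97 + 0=-97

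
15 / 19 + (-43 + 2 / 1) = -764 / 19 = -40.21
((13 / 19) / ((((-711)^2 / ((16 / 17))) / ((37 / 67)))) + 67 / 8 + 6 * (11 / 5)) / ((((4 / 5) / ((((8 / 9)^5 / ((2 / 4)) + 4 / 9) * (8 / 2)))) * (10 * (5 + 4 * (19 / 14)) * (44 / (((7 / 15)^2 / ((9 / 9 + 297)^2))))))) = 14860708456805424941 / 165836318445660421294084800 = 0.00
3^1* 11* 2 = 66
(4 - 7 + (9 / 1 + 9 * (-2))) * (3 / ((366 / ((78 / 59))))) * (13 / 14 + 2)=-9594 / 25193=-0.38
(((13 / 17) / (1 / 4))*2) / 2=52 / 17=3.06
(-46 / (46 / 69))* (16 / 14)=-552 / 7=-78.86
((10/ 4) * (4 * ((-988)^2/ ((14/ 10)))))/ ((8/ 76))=463668400/ 7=66238342.86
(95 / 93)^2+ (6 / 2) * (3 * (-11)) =-847226 / 8649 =-97.96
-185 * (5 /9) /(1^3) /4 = -925 /36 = -25.69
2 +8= 10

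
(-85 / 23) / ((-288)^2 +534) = -85 / 1919994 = -0.00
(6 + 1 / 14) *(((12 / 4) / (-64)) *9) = -2295 / 896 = -2.56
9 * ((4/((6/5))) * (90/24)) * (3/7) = 675/14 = 48.21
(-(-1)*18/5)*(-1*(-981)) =17658/5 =3531.60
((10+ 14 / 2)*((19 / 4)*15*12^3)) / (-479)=-2093040 / 479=-4369.60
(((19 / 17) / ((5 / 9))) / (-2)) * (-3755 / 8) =128421 / 272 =472.14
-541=-541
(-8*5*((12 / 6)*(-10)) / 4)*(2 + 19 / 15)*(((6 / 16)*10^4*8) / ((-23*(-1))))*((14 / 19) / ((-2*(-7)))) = 19600000 / 437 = 44851.26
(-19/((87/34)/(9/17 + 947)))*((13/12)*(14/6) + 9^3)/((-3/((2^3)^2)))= 257916141440/2349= 109798272.22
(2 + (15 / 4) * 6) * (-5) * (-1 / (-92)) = -1.33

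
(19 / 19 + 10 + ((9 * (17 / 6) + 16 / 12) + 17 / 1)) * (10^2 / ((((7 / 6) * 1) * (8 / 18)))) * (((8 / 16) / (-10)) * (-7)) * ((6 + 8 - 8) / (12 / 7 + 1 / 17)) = 5285385 / 422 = 12524.61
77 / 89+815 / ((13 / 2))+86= 245573 / 1157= 212.25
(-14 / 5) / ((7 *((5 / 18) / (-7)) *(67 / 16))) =4032 / 1675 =2.41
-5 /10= -0.50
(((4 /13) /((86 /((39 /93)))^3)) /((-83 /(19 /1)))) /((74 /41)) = -131651 /29095796866508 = -0.00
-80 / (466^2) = -20 / 54289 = -0.00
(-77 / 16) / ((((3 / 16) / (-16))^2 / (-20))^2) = -8267812044800 / 81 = -102071753639.51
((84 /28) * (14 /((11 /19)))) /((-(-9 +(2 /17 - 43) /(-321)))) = 34561 /4224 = 8.18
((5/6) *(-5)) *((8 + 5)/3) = -325/18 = -18.06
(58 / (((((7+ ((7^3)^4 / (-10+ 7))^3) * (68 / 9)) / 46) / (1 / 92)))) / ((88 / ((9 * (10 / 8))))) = -317115 / 63471829526496665500502703657477632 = -0.00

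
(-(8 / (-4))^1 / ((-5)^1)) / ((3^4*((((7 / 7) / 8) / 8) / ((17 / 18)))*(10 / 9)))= -0.27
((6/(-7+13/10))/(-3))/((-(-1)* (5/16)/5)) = 320/57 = 5.61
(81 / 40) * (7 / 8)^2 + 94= 244609 / 2560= 95.55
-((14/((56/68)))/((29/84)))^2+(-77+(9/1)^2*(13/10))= -20153837/8410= -2396.41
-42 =-42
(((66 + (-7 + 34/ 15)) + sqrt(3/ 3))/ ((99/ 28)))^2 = 310.14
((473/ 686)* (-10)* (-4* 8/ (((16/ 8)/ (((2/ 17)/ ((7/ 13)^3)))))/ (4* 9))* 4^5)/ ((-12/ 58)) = -617190379520/ 54000891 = -11429.26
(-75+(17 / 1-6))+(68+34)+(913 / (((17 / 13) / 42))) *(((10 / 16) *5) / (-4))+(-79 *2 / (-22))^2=-751030017 / 32912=-22819.34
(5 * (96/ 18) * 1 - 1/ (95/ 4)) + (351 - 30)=99073/ 285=347.62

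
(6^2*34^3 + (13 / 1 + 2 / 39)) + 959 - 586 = 55197872 / 39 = 1415330.05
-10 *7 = -70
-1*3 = -3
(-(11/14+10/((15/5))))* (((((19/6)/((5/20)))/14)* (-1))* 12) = 6574/147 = 44.72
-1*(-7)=7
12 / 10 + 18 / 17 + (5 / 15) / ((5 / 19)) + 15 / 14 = 16411 / 3570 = 4.60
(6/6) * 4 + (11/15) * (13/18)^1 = 1223/270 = 4.53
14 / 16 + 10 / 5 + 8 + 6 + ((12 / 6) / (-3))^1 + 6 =533 / 24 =22.21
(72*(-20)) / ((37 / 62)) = -89280 / 37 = -2412.97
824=824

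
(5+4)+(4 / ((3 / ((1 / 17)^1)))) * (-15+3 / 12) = 7.84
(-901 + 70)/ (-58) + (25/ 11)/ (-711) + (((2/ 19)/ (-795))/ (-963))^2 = 152762912792213423633/ 10664532043221726450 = 14.32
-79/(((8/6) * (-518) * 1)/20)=1185/518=2.29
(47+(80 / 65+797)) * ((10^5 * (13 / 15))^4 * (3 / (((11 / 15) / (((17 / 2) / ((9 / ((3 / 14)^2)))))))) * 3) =41039081200000000000000000 / 1617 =25379765739022881880024.74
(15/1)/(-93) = -5/31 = -0.16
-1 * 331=-331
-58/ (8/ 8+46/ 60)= -1740/ 53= -32.83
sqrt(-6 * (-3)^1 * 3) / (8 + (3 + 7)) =sqrt(6) / 6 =0.41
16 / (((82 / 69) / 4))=2208 / 41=53.85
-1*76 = -76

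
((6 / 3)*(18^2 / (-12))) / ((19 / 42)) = -2268 / 19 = -119.37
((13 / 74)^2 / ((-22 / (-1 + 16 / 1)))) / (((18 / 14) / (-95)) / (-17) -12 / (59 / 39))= 563610775 / 212440686216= 0.00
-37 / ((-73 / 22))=814 / 73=11.15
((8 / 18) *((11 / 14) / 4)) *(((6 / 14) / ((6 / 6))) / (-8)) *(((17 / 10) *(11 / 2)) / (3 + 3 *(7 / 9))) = -2057 / 250880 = -0.01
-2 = -2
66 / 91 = 0.73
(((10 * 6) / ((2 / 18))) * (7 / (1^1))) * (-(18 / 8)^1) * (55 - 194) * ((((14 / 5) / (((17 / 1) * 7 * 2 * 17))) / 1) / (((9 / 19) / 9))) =4492341 / 289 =15544.43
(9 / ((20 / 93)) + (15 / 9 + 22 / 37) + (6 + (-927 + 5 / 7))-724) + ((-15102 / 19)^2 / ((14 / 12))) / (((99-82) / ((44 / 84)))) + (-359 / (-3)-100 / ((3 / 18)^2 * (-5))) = 10631256568291 / 667582860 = 15925.00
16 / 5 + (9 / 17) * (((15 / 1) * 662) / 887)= 688114 / 75395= 9.13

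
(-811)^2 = 657721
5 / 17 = 0.29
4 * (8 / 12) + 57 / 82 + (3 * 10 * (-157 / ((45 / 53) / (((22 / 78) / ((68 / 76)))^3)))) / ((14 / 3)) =-5666771069977 / 167283257778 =-33.88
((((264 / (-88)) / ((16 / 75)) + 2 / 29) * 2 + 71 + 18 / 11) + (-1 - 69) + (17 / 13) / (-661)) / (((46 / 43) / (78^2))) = -2797072588089 / 19399028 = -144186.22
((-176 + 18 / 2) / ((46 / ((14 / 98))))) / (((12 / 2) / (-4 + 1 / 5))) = 3173 / 9660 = 0.33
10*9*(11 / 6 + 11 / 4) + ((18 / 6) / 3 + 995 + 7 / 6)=4229 / 3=1409.67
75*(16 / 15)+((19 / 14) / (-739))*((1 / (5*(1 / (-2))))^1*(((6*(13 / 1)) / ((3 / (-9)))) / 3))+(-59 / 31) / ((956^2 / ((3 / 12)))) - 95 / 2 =95097033482317 / 2931230375360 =32.44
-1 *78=-78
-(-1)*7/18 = 7/18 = 0.39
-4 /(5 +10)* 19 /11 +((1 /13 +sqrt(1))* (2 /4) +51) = 109562 /2145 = 51.08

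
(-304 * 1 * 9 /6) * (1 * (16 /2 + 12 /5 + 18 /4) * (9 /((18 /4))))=-67944 /5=-13588.80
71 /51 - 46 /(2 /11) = -12832 /51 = -251.61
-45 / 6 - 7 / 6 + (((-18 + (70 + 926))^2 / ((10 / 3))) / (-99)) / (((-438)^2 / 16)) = -7833022 / 879285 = -8.91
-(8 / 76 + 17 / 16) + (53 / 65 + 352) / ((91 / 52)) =27725003 / 138320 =200.44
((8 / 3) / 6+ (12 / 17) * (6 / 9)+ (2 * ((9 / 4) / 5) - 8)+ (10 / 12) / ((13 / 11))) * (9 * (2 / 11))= -108994 / 12155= -8.97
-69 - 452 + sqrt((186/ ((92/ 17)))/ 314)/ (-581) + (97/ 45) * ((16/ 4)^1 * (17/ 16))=-92131/ 180 - sqrt(5708991)/ 4195982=-511.84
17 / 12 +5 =77 / 12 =6.42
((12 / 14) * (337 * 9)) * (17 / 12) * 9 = 464049 / 14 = 33146.36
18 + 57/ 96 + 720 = 23635/ 32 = 738.59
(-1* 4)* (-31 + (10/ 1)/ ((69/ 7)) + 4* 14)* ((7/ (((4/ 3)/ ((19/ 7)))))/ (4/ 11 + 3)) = -375155/ 851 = -440.84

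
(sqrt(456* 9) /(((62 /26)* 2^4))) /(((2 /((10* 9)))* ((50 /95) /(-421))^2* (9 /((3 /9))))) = 831792013* sqrt(114) /4960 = 1790546.05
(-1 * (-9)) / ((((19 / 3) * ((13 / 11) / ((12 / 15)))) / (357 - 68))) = 343332 / 1235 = 278.00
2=2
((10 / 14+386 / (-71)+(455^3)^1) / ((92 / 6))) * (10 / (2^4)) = 175558485105 / 45724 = 3839525.96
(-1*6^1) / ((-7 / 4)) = 3.43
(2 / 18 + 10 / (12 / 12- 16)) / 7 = -5 / 63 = -0.08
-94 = -94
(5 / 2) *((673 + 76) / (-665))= -2.82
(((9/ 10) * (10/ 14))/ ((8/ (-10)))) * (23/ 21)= -345/ 392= -0.88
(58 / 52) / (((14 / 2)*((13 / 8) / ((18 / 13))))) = 2088 / 15379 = 0.14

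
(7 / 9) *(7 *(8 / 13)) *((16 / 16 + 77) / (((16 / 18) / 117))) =34398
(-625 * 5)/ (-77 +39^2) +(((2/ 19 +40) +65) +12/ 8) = 150813/ 1444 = 104.44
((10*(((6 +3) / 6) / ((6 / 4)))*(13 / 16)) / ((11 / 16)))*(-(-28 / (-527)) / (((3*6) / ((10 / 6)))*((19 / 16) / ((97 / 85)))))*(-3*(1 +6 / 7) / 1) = 5245760 / 16851879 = 0.31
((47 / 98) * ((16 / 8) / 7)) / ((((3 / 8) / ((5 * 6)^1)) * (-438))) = -1880 / 75117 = -0.03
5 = 5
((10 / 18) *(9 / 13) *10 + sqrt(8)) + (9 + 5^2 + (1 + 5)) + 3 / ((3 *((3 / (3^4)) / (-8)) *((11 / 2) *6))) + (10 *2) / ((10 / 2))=2 *sqrt(2) + 5906 / 143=44.13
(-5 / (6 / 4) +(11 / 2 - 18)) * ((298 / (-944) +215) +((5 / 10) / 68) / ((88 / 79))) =-14401604515 / 4236672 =-3399.27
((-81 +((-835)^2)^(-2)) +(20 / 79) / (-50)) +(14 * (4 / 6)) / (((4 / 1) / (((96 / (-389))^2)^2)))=-71225771131101179221771386 / 879369500054740899199375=-81.00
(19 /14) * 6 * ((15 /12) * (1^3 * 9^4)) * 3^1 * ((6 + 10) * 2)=6411034.29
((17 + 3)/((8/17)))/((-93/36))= -16.45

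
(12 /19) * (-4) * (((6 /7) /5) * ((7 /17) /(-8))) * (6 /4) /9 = 6 /1615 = 0.00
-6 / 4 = -3 / 2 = -1.50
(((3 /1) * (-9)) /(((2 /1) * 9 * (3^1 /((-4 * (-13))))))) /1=-26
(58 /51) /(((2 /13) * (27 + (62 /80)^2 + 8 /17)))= 0.26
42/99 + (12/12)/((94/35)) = 2471/3102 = 0.80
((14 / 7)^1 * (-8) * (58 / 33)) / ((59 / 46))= -42688 / 1947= -21.93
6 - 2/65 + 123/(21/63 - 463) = 514559/90220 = 5.70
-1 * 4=-4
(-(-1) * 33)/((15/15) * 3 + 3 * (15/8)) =88/23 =3.83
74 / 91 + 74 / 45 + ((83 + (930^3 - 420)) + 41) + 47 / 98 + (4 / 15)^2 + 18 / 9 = 230568850637239 / 286650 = 804356709.01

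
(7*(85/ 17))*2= 70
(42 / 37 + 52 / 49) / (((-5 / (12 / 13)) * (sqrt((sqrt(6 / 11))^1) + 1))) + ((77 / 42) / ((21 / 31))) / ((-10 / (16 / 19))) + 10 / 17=0.14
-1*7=-7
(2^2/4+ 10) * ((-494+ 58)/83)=-4796/83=-57.78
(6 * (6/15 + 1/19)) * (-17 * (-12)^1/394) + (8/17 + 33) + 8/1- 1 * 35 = 2506022/318155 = 7.88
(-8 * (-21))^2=28224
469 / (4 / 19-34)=-8911 / 642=-13.88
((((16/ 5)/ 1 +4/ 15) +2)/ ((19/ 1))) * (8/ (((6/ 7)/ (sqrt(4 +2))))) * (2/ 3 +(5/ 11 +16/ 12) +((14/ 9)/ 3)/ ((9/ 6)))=18.42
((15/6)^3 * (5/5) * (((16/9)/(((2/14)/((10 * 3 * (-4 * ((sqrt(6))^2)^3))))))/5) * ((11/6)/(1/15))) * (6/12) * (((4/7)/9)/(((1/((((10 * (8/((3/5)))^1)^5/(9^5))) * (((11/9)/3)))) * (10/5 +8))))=-9912320000000000000/387420489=-25585430511.39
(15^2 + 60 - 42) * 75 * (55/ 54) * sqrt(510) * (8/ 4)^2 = 74250 * sqrt(510) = 1676801.08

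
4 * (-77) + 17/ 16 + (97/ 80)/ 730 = -17925053/ 58400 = -306.94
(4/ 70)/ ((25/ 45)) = 18/ 175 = 0.10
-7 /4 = -1.75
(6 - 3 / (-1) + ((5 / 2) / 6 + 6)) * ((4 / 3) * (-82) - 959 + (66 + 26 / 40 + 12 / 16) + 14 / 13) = -1803491 / 117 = -15414.45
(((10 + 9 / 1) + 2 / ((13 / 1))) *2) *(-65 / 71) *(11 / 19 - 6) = 256470 / 1349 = 190.12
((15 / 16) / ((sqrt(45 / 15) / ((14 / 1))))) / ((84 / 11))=55 * sqrt(3) / 96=0.99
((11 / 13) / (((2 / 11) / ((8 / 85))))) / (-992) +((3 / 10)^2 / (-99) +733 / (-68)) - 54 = -976388607 / 15072200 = -64.78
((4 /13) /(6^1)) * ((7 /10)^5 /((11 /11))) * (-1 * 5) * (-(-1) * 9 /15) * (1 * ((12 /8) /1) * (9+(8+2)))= -957999 /1300000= -0.74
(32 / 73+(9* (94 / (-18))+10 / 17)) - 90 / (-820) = -4667177 / 101762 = -45.86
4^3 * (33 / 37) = 2112 / 37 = 57.08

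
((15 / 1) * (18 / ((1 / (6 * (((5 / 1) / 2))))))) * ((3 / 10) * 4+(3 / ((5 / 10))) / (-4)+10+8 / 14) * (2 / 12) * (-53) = -5144445 / 14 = -367460.36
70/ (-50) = -7/ 5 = -1.40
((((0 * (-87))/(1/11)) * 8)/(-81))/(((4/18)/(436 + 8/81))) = 0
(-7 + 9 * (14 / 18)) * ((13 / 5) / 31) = 0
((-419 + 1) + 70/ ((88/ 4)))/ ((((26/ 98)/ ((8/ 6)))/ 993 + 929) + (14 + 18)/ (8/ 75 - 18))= -6019260156/ 13454398669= -0.45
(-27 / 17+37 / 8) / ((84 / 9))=177 / 544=0.33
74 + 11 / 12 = 899 / 12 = 74.92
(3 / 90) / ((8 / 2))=1 / 120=0.01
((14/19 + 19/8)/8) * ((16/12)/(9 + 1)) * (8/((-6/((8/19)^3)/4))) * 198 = -2663936/651605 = -4.09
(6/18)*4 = 4/3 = 1.33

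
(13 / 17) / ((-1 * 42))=-13 / 714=-0.02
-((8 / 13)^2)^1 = -64 / 169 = -0.38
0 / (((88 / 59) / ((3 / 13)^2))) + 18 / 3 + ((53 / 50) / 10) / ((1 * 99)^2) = 29403053 / 4900500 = 6.00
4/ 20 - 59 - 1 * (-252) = 966/ 5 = 193.20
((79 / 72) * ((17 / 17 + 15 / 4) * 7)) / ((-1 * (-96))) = 10507 / 27648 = 0.38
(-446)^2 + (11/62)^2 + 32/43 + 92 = 32894558547/165292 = 199008.78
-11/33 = -1/3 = -0.33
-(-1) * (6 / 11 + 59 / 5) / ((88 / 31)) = 21049 / 4840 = 4.35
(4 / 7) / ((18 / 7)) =2 / 9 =0.22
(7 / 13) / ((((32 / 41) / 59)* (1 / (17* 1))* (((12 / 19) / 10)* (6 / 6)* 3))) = 27346795 / 7488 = 3652.08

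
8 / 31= 0.26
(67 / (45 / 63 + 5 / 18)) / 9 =938 / 125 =7.50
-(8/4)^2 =-4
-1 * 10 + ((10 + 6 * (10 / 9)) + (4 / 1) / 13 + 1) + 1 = 350 / 39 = 8.97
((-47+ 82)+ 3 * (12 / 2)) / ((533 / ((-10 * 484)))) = -256520 / 533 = -481.28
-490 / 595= -14 / 17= -0.82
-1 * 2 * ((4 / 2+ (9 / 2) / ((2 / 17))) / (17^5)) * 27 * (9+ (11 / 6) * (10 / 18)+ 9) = -165347 / 5679428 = -0.03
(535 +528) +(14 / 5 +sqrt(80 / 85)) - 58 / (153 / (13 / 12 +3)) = 4 *sqrt(17) / 17 +4884917 / 4590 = 1065.22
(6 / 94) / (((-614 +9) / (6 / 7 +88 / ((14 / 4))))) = -78 / 28435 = -0.00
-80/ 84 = -20/ 21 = -0.95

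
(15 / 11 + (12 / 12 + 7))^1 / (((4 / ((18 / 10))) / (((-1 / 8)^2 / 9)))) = 103 / 14080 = 0.01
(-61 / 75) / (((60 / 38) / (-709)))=821731 / 2250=365.21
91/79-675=-673.85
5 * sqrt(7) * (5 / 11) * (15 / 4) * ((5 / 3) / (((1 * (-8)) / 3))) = -14.09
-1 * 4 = -4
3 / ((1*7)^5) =3 / 16807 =0.00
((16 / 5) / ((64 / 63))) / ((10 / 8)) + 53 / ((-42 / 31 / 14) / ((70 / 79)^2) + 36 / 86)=8776036493 / 48227775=181.97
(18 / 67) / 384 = 3 / 4288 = 0.00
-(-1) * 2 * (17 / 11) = 34 / 11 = 3.09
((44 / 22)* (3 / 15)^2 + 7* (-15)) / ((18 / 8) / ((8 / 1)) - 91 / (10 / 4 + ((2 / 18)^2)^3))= 31862189536 / 10968562575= 2.90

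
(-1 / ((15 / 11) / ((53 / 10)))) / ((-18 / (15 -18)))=-583 / 900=-0.65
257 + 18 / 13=3359 / 13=258.38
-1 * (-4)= 4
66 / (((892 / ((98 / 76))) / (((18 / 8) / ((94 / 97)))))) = 1411641 / 6372448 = 0.22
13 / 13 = 1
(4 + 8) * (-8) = -96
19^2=361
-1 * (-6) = 6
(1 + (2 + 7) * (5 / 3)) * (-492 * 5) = -39360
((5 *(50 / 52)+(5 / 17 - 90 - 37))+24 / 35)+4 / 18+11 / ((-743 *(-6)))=-6257965592 / 51723945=-120.99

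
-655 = -655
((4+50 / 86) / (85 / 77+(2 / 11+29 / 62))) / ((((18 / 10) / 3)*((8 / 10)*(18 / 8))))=2137450 / 883521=2.42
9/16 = 0.56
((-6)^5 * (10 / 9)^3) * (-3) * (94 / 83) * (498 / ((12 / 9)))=13536000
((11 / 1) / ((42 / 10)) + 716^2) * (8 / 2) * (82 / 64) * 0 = 0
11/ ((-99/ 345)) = -115/ 3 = -38.33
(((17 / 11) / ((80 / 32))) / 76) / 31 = 17 / 64790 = 0.00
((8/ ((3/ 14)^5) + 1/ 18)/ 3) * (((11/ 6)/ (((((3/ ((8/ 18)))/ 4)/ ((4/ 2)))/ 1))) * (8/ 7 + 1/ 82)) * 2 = 167354143528/ 5649021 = 29625.34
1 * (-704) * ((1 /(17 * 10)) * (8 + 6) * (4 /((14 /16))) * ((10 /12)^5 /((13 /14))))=-6160000 /53703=-114.70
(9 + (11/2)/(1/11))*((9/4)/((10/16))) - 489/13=13818/65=212.58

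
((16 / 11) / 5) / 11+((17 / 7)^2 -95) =-2640646 / 29645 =-89.08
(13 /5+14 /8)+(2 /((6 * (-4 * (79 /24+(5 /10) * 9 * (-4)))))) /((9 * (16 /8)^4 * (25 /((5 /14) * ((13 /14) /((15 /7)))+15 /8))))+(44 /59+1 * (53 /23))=1071950507777 /144855950400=7.40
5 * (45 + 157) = 1010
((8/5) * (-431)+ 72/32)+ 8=-679.35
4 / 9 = 0.44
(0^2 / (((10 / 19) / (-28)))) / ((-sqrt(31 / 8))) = 0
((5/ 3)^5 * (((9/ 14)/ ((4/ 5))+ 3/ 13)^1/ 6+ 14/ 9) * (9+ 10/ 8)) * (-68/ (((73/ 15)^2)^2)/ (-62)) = 30824552734375/ 69216282311904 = 0.45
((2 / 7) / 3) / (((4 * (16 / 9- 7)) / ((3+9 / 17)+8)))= -42 / 799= -0.05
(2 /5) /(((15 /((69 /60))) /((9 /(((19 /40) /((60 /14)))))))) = 1656 /665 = 2.49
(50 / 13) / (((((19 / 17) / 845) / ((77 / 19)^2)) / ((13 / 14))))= 44347.41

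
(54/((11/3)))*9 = 1458/11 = 132.55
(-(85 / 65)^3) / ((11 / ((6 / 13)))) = -29478 / 314171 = -0.09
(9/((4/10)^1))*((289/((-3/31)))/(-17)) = 7905/2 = 3952.50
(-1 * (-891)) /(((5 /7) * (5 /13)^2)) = 1054053 /125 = 8432.42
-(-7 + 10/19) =123/19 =6.47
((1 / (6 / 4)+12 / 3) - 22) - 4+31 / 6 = -16.17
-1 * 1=-1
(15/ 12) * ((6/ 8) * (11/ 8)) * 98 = 8085/ 64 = 126.33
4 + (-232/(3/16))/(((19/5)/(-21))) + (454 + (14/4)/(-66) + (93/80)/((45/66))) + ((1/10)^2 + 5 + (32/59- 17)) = 53906932649/7398600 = 7286.10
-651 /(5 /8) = -5208 /5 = -1041.60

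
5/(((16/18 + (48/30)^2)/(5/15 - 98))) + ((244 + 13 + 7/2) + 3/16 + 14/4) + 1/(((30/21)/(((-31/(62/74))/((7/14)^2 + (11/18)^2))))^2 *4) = 219289306833/395798800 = 554.04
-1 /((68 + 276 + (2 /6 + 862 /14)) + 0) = -21 /8524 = -0.00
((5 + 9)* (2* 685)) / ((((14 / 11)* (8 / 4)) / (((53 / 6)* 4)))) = 798710 / 3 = 266236.67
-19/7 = -2.71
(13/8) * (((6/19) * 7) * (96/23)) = 6552/437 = 14.99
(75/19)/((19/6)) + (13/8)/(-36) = 124907/103968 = 1.20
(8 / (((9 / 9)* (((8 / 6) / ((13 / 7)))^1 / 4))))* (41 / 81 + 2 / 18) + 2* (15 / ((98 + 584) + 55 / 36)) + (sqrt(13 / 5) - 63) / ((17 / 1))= 23.95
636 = 636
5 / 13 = 0.38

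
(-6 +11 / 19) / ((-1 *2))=103 / 38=2.71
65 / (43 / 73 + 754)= 949 / 11017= 0.09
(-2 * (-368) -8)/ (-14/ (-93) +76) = 33852/ 3541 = 9.56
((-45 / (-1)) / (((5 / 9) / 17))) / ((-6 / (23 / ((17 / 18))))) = -5589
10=10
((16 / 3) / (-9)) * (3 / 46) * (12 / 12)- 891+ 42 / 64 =-890.38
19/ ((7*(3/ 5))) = 95/ 21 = 4.52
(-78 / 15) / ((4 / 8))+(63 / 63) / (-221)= -10.40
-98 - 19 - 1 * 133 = -250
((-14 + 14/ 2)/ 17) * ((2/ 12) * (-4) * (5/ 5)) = 14/ 51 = 0.27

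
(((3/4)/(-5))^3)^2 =729/64000000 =0.00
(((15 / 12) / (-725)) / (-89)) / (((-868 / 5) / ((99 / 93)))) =-33 / 277798192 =-0.00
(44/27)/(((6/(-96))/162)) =-4224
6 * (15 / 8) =45 / 4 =11.25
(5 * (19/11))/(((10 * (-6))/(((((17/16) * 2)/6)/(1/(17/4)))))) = -5491/25344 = -0.22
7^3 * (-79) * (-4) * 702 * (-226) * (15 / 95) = -51587918928 / 19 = -2715153627.79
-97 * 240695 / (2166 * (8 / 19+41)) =-23347415 / 89718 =-260.23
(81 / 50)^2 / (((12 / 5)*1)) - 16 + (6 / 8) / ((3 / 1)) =-29313 / 2000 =-14.66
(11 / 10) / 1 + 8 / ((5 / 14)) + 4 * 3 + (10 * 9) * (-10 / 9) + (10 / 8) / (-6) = -1553 / 24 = -64.71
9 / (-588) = -3 / 196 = -0.02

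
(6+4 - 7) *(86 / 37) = 258 / 37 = 6.97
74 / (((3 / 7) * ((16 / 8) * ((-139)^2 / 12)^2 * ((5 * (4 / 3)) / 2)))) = 18648 / 1866505205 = 0.00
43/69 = 0.62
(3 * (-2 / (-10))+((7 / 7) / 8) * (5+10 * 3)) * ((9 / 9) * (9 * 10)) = 1791 / 4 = 447.75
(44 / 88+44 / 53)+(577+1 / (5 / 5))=61409 / 106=579.33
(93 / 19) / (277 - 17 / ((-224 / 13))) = 20832 / 1183111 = 0.02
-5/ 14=-0.36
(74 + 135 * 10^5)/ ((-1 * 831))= -13500074/ 831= -16245.58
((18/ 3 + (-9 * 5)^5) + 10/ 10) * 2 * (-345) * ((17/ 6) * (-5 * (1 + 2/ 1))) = -5411287060350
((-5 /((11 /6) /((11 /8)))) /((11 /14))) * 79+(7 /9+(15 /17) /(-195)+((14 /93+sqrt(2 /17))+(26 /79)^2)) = -3183292914037 /8465904018+sqrt(34) /17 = -375.67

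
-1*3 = -3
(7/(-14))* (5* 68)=-170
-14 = -14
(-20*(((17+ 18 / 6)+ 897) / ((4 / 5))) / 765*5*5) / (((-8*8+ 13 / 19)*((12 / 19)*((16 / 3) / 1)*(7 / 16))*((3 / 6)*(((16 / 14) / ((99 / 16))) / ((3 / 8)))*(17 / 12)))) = 1365527625 / 59335168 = 23.01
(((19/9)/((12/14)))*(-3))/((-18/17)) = 2261/324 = 6.98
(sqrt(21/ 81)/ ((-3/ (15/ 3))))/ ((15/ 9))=-sqrt(21)/ 9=-0.51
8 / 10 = 4 / 5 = 0.80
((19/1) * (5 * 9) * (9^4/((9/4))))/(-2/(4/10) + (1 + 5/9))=-22438620/31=-723826.45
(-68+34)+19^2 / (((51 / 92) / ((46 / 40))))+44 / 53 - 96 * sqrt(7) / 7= 9673067 / 13515 - 96 * sqrt(7) / 7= 679.44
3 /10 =0.30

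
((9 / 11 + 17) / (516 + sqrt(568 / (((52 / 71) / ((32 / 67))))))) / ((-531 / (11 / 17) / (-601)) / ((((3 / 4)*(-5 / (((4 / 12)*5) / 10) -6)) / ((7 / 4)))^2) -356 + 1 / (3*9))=-612611829648 / 6306158936697481 + 774222624*sqrt(871) / 6306158936697481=-0.00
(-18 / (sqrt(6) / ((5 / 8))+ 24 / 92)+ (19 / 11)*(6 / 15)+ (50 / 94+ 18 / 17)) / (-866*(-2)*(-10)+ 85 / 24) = -46013163024 / 307791770300575+ 152352*sqrt(6) / 1400804507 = 0.00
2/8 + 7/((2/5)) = 71/4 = 17.75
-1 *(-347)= 347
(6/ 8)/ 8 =3/ 32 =0.09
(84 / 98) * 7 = 6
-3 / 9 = -0.33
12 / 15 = 4 / 5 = 0.80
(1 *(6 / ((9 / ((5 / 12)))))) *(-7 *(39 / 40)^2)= -1183 / 640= -1.85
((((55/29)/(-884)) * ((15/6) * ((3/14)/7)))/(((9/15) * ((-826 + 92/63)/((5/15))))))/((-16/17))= -4125/35093886464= -0.00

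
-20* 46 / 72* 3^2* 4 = -460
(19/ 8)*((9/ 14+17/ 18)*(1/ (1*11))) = 475/ 1386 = 0.34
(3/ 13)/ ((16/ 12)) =9/ 52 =0.17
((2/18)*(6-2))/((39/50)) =200/351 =0.57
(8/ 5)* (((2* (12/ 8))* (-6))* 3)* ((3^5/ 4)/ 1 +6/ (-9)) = -25956/ 5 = -5191.20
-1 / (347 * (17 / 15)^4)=-50625 / 28981787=-0.00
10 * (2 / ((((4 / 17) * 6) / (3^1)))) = 85 / 2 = 42.50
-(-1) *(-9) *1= -9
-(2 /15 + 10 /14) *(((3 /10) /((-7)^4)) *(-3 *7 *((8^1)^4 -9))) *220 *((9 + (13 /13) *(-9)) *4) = 0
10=10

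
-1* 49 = -49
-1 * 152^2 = -23104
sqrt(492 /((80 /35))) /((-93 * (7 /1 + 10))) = -sqrt(861) /3162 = -0.01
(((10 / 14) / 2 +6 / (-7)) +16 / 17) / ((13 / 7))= 105 / 442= 0.24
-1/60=-0.02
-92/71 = -1.30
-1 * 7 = -7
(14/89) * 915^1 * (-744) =-9530640/89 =-107085.84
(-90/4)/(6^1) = -15/4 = -3.75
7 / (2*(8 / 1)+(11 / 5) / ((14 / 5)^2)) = 1372 / 3191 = 0.43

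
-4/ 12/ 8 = -1/ 24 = -0.04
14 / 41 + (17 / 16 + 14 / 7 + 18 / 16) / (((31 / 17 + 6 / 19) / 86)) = 38230475 / 226648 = 168.68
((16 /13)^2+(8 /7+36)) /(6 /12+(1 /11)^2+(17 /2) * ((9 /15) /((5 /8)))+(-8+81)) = 276678600 /584512019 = 0.47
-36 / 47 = -0.77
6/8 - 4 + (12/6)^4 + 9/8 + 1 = 119/8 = 14.88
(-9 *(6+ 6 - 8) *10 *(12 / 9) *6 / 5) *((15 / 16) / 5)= -108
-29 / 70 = -0.41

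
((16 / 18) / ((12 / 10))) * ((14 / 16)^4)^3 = 69206436005 / 463856467968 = 0.15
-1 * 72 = -72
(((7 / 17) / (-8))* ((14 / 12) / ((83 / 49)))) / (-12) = 2401 / 812736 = 0.00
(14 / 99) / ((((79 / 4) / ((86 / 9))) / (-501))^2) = 46203817856 / 5560731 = 8308.95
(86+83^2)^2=48650625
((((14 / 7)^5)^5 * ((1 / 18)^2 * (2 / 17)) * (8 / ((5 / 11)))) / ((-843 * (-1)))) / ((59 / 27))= 1476395008 / 12682935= 116.41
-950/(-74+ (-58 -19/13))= 2470/347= 7.12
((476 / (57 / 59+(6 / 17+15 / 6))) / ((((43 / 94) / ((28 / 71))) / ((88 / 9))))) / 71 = 4705530368 / 317991321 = 14.80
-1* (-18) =18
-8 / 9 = -0.89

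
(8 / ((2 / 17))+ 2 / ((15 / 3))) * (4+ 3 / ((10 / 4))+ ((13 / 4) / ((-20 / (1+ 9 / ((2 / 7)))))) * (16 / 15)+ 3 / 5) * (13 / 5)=741 / 25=29.64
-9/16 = -0.56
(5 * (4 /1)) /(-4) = -5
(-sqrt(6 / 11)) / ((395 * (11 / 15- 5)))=3 * sqrt(66) / 55616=0.00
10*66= 660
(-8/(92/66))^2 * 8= 139392/529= 263.50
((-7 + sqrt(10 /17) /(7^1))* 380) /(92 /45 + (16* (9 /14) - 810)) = 418950 /125633 - 8550* sqrt(170) /2135761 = 3.28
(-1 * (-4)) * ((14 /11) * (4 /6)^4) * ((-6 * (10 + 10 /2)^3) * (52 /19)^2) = -605696000 /3971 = -152529.84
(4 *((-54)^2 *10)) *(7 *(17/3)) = 4626720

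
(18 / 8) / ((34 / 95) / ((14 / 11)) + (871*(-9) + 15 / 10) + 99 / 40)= -11970 / 41680837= -0.00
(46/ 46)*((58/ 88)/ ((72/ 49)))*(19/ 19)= 1421/ 3168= 0.45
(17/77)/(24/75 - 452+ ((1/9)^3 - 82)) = -0.00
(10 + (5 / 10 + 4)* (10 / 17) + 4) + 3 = 334 / 17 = 19.65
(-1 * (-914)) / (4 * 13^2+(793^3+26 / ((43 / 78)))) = 0.00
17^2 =289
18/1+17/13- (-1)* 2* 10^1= 511/13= 39.31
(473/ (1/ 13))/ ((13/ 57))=26961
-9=-9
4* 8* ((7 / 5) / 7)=32 / 5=6.40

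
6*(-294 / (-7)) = 252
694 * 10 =6940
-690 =-690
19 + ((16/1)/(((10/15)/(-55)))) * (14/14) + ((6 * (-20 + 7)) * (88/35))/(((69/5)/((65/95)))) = -4009503/3059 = -1310.72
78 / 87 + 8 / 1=258 / 29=8.90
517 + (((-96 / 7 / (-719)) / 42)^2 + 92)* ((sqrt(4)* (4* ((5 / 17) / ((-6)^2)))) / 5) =10934488241933 / 21100797137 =518.20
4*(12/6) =8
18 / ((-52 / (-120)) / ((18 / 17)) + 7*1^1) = 9720 / 4001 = 2.43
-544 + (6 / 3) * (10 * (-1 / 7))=-3828 / 7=-546.86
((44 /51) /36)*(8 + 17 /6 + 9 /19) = 14179 /52326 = 0.27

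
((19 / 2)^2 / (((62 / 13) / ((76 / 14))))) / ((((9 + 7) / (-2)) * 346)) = -89167 / 2402624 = -0.04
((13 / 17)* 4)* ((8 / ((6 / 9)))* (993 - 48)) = 589680 / 17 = 34687.06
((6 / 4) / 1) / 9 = 1 / 6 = 0.17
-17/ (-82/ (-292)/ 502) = -1245964/ 41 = -30389.37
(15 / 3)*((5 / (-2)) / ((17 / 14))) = -175 / 17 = -10.29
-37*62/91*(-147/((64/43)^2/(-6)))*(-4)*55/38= 7348582395/126464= 58108.10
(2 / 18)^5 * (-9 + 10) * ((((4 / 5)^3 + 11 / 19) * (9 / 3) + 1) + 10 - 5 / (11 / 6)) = 301628 / 1542655125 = 0.00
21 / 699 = 0.03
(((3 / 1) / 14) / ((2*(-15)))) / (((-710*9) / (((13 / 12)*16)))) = 13 / 670950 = 0.00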